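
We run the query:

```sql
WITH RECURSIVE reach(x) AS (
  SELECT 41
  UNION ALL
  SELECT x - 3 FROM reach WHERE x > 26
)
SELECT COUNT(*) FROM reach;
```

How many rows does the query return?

Base: x=41.
Iteration 1: 41 > 26 holds -> x = 41 - 3 = 38.
Iteration 2: 38 > 26 holds -> x = 38 - 3 = 35.
Iteration 3: 35 > 26 holds -> x = 35 - 3 = 32.
Iteration 4: 32 > 26 holds -> x = 32 - 3 = 29.
Iteration 5: 29 > 26 holds -> x = 29 - 3 = 26.
Iteration 6: 26 > 26 fails; recursion stops.
Total rows emitted: 6.

6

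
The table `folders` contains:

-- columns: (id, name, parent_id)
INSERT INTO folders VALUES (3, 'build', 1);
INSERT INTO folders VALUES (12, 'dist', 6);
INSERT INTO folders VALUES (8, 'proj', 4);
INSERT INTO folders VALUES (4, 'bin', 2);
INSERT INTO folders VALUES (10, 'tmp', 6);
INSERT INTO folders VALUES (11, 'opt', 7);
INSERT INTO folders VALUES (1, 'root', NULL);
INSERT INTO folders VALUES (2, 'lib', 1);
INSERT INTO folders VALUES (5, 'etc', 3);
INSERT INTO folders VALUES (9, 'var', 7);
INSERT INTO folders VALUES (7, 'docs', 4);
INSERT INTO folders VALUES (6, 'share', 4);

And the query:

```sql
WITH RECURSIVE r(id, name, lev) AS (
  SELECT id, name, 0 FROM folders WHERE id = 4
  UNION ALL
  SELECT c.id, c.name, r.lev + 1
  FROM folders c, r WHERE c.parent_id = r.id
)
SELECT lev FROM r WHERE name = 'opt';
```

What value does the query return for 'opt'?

Base: id=4 (bin) at lev 0.
Iteration 1: rows with parent_id in {4} -> share (id 6, lev 1), docs (id 7, lev 1), proj (id 8, lev 1).
Iteration 2: rows with parent_id in {6,7,8} -> var (id 9, lev 2), tmp (id 10, lev 2), opt (id 11, lev 2), dist (id 12, lev 2).
Iteration 3: no rows with parent_id in {9,10,11,12}; recursion stops.

2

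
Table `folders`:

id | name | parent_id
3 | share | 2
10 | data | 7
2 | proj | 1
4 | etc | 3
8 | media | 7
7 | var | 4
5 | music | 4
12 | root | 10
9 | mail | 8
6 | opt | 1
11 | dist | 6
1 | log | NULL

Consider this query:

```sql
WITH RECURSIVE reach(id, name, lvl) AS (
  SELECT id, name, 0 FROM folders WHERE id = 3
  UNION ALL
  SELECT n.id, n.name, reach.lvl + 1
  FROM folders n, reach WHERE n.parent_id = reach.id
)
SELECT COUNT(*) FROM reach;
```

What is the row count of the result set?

8

Base: id=3 (share) at lvl 0.
Iteration 1: rows with parent_id in {3} -> etc (id 4, lvl 1).
Iteration 2: rows with parent_id in {4} -> music (id 5, lvl 2), var (id 7, lvl 2).
Iteration 3: rows with parent_id in {5,7} -> media (id 8, lvl 3), data (id 10, lvl 3).
Iteration 4: rows with parent_id in {8,10} -> mail (id 9, lvl 4), root (id 12, lvl 4).
Iteration 5: no rows with parent_id in {9,12}; recursion stops.
Total rows emitted: 8.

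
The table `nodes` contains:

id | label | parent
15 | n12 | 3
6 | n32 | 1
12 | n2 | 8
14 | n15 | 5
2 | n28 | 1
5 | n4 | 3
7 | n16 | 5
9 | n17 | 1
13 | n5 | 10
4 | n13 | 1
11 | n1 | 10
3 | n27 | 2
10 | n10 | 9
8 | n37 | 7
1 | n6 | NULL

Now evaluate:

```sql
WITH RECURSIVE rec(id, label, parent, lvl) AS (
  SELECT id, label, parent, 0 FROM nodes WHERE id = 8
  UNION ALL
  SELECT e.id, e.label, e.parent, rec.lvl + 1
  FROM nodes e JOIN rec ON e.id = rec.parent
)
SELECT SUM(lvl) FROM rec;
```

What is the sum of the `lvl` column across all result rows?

15

Base: id=8 (n37), parent=7, lvl 0.
Iteration 1: join on id=7 -> n16 (id 7, parent=5, lvl 1).
Iteration 2: join on id=5 -> n4 (id 5, parent=3, lvl 2).
Iteration 3: join on id=3 -> n27 (id 3, parent=2, lvl 3).
Iteration 4: join on id=2 -> n28 (id 2, parent=1, lvl 4).
Iteration 5: join on id=1 -> n6 (id 1, parent=NULL, lvl 5).
Iteration 6: parent is NULL; no match; recursion stops.
SUM(lvl) = 0 + 1 + 2 + 3 + 4 + 5 = 15.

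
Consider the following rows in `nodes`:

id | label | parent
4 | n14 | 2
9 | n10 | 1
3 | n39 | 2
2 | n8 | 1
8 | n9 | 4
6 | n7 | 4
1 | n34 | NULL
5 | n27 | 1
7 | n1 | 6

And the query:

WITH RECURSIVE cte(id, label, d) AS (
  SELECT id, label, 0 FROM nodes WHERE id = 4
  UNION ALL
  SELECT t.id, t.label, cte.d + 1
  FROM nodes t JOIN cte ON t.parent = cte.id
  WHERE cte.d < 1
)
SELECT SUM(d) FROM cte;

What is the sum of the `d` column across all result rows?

Base: id=4 (n14) at d 0.
Iteration 1: rows with parent in {4} -> n7 (id 6, d 1), n9 (id 8, d 1).
Iteration 2: d < 1 fails for all current rows; recursion stops.
SUM(d) = 0 + 1 + 1 = 2.

2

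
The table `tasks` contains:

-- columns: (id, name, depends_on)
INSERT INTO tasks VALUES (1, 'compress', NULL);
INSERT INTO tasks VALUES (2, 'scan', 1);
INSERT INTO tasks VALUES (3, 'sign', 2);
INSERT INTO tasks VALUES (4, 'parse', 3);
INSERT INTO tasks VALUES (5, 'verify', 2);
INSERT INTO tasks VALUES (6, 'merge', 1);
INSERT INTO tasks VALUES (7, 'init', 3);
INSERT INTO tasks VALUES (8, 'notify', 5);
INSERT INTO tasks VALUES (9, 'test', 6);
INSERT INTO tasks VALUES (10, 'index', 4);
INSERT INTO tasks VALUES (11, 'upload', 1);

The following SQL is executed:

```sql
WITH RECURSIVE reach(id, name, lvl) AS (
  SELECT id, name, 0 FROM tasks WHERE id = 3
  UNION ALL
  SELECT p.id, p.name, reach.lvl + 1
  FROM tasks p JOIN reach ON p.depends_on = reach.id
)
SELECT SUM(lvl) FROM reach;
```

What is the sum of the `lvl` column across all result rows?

4

Base: id=3 (sign) at lvl 0.
Iteration 1: rows with depends_on in {3} -> parse (id 4, lvl 1), init (id 7, lvl 1).
Iteration 2: rows with depends_on in {4,7} -> index (id 10, lvl 2).
Iteration 3: no rows with depends_on in {10}; recursion stops.
SUM(lvl) = 0 + 1 + 1 + 2 = 4.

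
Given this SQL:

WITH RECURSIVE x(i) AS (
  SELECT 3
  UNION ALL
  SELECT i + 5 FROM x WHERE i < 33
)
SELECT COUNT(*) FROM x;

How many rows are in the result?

Base: i=3.
Iteration 1: 3 < 33 holds -> i = 3 + 5 = 8.
Iteration 2: 8 < 33 holds -> i = 8 + 5 = 13.
Iteration 3: 13 < 33 holds -> i = 13 + 5 = 18.
Iteration 4: 18 < 33 holds -> i = 18 + 5 = 23.
Iteration 5: 23 < 33 holds -> i = 23 + 5 = 28.
Iteration 6: 28 < 33 holds -> i = 28 + 5 = 33.
Iteration 7: 33 < 33 fails; recursion stops.
Total rows emitted: 7.

7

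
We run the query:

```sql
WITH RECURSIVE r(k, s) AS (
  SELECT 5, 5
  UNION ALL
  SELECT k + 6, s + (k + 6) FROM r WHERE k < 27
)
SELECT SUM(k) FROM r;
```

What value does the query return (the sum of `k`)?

85

Base: k=5, s=5.
Iteration 1: 5 < 27 holds -> k = 5 + 6 = 11, s = 5 + 11 = 16.
Iteration 2: 11 < 27 holds -> k = 11 + 6 = 17, s = 16 + 17 = 33.
Iteration 3: 17 < 27 holds -> k = 17 + 6 = 23, s = 33 + 23 = 56.
Iteration 4: 23 < 27 holds -> k = 23 + 6 = 29, s = 56 + 29 = 85.
Iteration 5: 29 < 27 fails; recursion stops.
SUM(k) = 5 + 11 + 17 + 23 + 29 = 85.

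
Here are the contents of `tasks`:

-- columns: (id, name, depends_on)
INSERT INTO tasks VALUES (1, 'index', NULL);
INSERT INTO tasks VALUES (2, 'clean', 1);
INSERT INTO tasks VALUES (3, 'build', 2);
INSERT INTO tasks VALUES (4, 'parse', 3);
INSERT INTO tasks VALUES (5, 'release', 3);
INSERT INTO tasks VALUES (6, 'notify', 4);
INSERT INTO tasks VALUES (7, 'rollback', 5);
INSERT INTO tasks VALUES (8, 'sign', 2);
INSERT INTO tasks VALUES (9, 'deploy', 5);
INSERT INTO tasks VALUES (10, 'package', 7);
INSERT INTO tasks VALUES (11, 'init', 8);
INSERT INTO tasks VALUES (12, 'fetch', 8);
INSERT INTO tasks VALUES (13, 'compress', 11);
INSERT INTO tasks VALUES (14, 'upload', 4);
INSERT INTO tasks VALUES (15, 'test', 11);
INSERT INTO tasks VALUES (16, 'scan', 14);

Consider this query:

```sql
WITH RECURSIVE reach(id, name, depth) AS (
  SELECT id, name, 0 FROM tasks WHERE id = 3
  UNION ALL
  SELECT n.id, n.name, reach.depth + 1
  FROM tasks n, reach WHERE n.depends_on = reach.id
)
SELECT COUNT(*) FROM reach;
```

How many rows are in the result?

Base: id=3 (build) at depth 0.
Iteration 1: rows with depends_on in {3} -> parse (id 4, depth 1), release (id 5, depth 1).
Iteration 2: rows with depends_on in {4,5} -> notify (id 6, depth 2), rollback (id 7, depth 2), deploy (id 9, depth 2), upload (id 14, depth 2).
Iteration 3: rows with depends_on in {6,7,9,14} -> package (id 10, depth 3), scan (id 16, depth 3).
Iteration 4: no rows with depends_on in {10,16}; recursion stops.
Total rows emitted: 9.

9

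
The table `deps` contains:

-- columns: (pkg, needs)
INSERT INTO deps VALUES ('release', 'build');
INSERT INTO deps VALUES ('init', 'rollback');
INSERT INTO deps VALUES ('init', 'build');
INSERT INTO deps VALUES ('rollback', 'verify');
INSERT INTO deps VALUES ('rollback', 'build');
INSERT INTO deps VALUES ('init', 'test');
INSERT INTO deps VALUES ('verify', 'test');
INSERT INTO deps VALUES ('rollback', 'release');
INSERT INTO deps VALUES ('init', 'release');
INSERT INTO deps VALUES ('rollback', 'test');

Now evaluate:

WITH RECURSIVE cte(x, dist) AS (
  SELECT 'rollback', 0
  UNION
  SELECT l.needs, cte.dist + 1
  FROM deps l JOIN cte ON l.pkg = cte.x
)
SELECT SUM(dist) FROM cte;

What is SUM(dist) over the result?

Base: (rollback, dist=0).
Iteration 1: edges from {rollback} -> (build, dist=1), (release, dist=1), (test, dist=1), (verify, dist=1).
Iteration 2: edges from {build,release,test,verify} -> (build, dist=2), (test, dist=2).
Iteration 3: no outgoing edges from {build,test}; recursion stops.
SUM(dist) = 0 + 1 + 1 + 1 + 1 + 2 + 2 = 8.

8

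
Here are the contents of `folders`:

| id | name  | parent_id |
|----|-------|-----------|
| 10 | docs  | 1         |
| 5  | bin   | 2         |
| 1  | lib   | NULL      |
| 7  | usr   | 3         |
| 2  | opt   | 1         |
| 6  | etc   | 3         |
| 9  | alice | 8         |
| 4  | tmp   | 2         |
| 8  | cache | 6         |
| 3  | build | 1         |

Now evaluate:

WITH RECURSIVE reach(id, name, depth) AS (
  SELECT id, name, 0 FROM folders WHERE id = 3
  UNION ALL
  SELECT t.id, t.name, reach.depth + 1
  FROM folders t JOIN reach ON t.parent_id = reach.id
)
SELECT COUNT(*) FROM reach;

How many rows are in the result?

Base: id=3 (build) at depth 0.
Iteration 1: rows with parent_id in {3} -> etc (id 6, depth 1), usr (id 7, depth 1).
Iteration 2: rows with parent_id in {6,7} -> cache (id 8, depth 2).
Iteration 3: rows with parent_id in {8} -> alice (id 9, depth 3).
Iteration 4: no rows with parent_id in {9}; recursion stops.
Total rows emitted: 5.

5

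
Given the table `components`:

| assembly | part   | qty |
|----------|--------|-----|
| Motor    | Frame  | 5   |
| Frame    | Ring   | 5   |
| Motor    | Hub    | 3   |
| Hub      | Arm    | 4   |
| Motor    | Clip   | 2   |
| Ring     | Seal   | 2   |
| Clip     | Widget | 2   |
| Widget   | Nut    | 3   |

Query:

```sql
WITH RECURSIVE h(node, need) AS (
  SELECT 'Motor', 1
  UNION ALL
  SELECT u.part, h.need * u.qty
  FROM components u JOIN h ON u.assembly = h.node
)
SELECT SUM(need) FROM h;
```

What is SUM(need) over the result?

Base: (Motor, need=1).
Iteration 1: components of {Motor} -> Clip = 1*2 = 2, Frame = 1*5 = 5, Hub = 1*3 = 3.
Iteration 2: components of {Clip,Frame,Hub} -> Arm = 3*4 = 12, Ring = 5*5 = 25, Widget = 2*2 = 4.
Iteration 3: components of {Arm,Ring,Widget} -> Nut = 4*3 = 12, Seal = 25*2 = 50.
Iteration 4: no further components; recursion stops.
SUM(need) = 1 + 5 + 3 + 2 + 25 + 12 + 4 + 50 + 12 = 114.

114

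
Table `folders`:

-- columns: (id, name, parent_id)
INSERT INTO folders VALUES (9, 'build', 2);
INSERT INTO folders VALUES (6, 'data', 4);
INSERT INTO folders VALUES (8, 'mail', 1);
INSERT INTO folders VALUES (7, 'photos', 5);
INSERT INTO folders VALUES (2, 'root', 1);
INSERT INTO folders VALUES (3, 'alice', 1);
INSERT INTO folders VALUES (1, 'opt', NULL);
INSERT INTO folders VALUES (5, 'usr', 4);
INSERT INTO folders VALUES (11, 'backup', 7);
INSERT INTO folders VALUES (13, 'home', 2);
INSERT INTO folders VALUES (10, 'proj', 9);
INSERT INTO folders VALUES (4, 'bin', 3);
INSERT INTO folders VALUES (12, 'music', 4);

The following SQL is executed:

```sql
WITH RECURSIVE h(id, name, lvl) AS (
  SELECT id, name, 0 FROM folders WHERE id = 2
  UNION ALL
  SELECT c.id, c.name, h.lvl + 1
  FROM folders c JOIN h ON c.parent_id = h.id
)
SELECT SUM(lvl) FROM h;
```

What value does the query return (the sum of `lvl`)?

Base: id=2 (root) at lvl 0.
Iteration 1: rows with parent_id in {2} -> build (id 9, lvl 1), home (id 13, lvl 1).
Iteration 2: rows with parent_id in {9,13} -> proj (id 10, lvl 2).
Iteration 3: no rows with parent_id in {10}; recursion stops.
SUM(lvl) = 0 + 1 + 1 + 2 = 4.

4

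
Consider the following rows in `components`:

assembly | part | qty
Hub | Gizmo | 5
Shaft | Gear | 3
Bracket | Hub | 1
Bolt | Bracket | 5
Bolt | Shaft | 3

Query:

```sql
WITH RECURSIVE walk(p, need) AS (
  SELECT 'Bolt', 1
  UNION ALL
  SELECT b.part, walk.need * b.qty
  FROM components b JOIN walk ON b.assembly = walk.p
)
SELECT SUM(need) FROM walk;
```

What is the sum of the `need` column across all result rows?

Base: (Bolt, need=1).
Iteration 1: components of {Bolt} -> Bracket = 1*5 = 5, Shaft = 1*3 = 3.
Iteration 2: components of {Bracket,Shaft} -> Gear = 3*3 = 9, Hub = 5*1 = 5.
Iteration 3: components of {Gear,Hub} -> Gizmo = 5*5 = 25.
Iteration 4: no further components; recursion stops.
SUM(need) = 1 + 5 + 3 + 5 + 9 + 25 = 48.

48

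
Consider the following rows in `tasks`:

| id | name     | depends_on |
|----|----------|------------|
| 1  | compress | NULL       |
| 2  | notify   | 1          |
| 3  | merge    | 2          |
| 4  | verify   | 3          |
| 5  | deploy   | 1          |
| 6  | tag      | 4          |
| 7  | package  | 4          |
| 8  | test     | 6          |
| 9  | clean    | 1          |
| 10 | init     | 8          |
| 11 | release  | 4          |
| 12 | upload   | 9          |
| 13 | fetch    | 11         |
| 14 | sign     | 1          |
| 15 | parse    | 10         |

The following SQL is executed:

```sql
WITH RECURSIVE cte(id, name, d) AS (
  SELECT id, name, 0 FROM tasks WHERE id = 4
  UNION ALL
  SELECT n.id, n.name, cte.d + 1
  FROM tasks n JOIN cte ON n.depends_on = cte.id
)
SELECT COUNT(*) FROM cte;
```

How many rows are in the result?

8

Base: id=4 (verify) at d 0.
Iteration 1: rows with depends_on in {4} -> tag (id 6, d 1), package (id 7, d 1), release (id 11, d 1).
Iteration 2: rows with depends_on in {6,7,11} -> test (id 8, d 2), fetch (id 13, d 2).
Iteration 3: rows with depends_on in {8,13} -> init (id 10, d 3).
Iteration 4: rows with depends_on in {10} -> parse (id 15, d 4).
Iteration 5: no rows with depends_on in {15}; recursion stops.
Total rows emitted: 8.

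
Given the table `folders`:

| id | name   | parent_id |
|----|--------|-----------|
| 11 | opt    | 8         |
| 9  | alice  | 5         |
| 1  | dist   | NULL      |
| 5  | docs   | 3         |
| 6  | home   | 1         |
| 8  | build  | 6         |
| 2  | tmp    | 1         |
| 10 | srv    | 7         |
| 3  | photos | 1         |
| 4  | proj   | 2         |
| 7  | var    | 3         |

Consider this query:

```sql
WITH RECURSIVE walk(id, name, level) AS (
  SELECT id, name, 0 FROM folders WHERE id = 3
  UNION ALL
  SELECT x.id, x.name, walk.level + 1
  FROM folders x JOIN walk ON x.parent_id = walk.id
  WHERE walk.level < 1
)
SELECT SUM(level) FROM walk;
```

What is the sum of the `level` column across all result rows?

Base: id=3 (photos) at level 0.
Iteration 1: rows with parent_id in {3} -> docs (id 5, level 1), var (id 7, level 1).
Iteration 2: level < 1 fails for all current rows; recursion stops.
SUM(level) = 0 + 1 + 1 = 2.

2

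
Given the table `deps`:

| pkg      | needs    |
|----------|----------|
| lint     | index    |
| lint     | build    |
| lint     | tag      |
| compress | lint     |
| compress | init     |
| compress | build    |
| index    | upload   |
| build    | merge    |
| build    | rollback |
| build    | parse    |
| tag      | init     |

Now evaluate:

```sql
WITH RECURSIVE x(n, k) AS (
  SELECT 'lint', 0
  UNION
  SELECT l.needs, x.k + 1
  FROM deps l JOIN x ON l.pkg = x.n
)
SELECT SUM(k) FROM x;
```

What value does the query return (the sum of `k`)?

Base: (lint, k=0).
Iteration 1: edges from {lint} -> (build, k=1), (index, k=1), (tag, k=1).
Iteration 2: edges from {build,index,tag} -> (init, k=2), (merge, k=2), (parse, k=2), (rollback, k=2), (upload, k=2).
Iteration 3: no outgoing edges from {init,merge,parse,rollback,upload}; recursion stops.
SUM(k) = 0 + 1 + 1 + 1 + 2 + 2 + 2 + 2 + 2 = 13.

13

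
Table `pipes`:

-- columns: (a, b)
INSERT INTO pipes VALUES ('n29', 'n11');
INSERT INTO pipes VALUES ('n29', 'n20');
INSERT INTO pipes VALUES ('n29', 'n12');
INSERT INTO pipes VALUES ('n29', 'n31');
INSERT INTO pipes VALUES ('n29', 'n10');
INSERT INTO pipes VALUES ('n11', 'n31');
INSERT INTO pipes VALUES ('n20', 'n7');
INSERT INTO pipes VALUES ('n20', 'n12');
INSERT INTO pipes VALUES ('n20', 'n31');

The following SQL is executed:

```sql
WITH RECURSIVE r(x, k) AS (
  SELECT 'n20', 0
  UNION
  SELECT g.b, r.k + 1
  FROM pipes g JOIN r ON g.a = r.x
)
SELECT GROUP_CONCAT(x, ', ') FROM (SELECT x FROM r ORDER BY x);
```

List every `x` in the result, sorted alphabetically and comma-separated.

Base: (n20, k=0).
Iteration 1: edges from {n20} -> (n12, k=1), (n31, k=1), (n7, k=1).
Iteration 2: no outgoing edges from {n12,n31,n7}; recursion stops.

n12, n20, n31, n7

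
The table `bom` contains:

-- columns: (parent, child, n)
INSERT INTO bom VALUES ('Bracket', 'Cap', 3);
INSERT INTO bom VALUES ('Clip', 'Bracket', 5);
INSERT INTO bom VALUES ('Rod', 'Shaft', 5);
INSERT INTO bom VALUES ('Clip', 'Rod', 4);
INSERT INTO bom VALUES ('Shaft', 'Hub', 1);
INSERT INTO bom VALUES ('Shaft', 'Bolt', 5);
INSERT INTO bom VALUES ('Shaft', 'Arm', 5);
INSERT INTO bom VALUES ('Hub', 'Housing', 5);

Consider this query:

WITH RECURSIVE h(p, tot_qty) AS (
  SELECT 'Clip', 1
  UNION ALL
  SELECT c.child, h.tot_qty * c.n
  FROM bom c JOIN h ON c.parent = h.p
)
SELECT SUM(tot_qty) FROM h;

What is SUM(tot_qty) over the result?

365

Base: (Clip, tot_qty=1).
Iteration 1: components of {Clip} -> Bracket = 1*5 = 5, Rod = 1*4 = 4.
Iteration 2: components of {Bracket,Rod} -> Cap = 5*3 = 15, Shaft = 4*5 = 20.
Iteration 3: components of {Cap,Shaft} -> Arm = 20*5 = 100, Bolt = 20*5 = 100, Hub = 20*1 = 20.
Iteration 4: components of {Arm,Bolt,Hub} -> Housing = 20*5 = 100.
Iteration 5: no further components; recursion stops.
SUM(tot_qty) = 1 + 4 + 5 + 20 + 15 + 100 + 20 + 100 + 100 = 365.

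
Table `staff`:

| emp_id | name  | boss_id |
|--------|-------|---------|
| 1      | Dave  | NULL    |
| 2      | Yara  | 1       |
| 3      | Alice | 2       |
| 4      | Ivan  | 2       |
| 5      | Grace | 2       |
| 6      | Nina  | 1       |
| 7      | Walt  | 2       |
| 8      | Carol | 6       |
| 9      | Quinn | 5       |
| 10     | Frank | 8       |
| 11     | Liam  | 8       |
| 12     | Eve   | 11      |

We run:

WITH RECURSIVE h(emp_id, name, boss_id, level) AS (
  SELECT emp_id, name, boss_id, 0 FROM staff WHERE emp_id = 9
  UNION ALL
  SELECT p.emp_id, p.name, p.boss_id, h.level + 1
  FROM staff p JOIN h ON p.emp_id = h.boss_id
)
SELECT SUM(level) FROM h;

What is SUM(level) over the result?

Base: emp_id=9 (Quinn), boss_id=5, level 0.
Iteration 1: join on emp_id=5 -> Grace (id 5, boss_id=2, level 1).
Iteration 2: join on emp_id=2 -> Yara (id 2, boss_id=1, level 2).
Iteration 3: join on emp_id=1 -> Dave (id 1, boss_id=NULL, level 3).
Iteration 4: boss_id is NULL; no match; recursion stops.
SUM(level) = 0 + 1 + 2 + 3 = 6.

6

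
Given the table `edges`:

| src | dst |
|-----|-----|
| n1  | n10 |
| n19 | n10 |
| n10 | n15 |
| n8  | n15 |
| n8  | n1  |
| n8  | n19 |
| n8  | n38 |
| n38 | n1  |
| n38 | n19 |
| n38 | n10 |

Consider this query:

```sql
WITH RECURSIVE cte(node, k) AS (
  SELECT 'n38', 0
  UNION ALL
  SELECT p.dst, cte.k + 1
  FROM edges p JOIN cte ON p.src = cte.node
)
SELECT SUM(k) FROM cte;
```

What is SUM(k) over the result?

Base: (n38, k=0).
Iteration 1: edges from {n38} -> (n1, k=1), (n10, k=1), (n19, k=1).
Iteration 2: edges from {n1,n10,n19} -> (n10, k=2) x2, (n15, k=2). [UNION ALL keeps all 3 new rows, including repeats]
Iteration 3: edges from {n10,n15} -> (n15, k=3) x2. [UNION ALL keeps all 2 new rows, including repeats]
Iteration 4: no outgoing edges from {n15}; recursion stops.
SUM(k) = 0 + 1 + 1 + 1 + 2 + 2 + 2 + 3 + 3 = 15.

15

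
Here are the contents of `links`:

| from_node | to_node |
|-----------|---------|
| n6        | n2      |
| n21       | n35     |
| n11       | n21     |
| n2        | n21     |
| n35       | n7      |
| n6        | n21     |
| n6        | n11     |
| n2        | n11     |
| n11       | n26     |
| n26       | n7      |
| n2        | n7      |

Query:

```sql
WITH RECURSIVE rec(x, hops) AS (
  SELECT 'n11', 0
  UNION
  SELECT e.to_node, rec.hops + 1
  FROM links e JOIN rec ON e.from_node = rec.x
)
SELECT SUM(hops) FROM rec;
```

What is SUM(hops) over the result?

Base: (n11, hops=0).
Iteration 1: edges from {n11} -> (n21, hops=1), (n26, hops=1).
Iteration 2: edges from {n21,n26} -> (n35, hops=2), (n7, hops=2).
Iteration 3: edges from {n35,n7} -> (n7, hops=3).
Iteration 4: no outgoing edges from {n7}; recursion stops.
SUM(hops) = 0 + 1 + 1 + 2 + 2 + 3 = 9.

9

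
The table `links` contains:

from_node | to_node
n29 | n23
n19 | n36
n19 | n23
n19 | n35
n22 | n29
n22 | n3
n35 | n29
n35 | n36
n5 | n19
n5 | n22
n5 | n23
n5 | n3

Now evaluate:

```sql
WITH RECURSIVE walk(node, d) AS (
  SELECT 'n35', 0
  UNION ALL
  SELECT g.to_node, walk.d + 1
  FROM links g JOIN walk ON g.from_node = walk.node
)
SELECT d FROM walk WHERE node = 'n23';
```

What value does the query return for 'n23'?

Base: (n35, d=0).
Iteration 1: edges from {n35} -> (n29, d=1), (n36, d=1).
Iteration 2: edges from {n29,n36} -> (n23, d=2).
Iteration 3: no outgoing edges from {n23}; recursion stops.

2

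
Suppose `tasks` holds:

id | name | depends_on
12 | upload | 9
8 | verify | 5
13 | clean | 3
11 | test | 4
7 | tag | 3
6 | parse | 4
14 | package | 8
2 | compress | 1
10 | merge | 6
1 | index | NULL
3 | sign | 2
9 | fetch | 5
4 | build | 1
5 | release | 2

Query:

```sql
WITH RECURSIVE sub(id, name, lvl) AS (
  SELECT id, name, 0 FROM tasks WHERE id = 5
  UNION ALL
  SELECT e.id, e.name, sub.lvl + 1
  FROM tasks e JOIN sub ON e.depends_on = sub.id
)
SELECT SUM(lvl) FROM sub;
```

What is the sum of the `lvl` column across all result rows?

Base: id=5 (release) at lvl 0.
Iteration 1: rows with depends_on in {5} -> verify (id 8, lvl 1), fetch (id 9, lvl 1).
Iteration 2: rows with depends_on in {8,9} -> upload (id 12, lvl 2), package (id 14, lvl 2).
Iteration 3: no rows with depends_on in {12,14}; recursion stops.
SUM(lvl) = 0 + 1 + 1 + 2 + 2 = 6.

6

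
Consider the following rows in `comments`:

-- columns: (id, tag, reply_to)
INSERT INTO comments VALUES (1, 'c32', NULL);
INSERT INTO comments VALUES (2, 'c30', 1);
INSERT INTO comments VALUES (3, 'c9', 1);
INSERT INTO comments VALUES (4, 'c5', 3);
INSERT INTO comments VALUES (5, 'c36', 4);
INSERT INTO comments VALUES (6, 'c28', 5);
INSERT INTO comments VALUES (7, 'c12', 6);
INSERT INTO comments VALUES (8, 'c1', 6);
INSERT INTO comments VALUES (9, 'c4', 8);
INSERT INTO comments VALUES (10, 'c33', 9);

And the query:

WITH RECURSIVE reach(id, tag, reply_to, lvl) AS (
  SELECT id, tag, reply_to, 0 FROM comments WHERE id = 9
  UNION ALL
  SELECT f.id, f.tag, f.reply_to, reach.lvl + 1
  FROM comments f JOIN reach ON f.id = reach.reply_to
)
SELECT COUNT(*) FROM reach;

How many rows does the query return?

7

Base: id=9 (c4), reply_to=8, lvl 0.
Iteration 1: join on id=8 -> c1 (id 8, reply_to=6, lvl 1).
Iteration 2: join on id=6 -> c28 (id 6, reply_to=5, lvl 2).
Iteration 3: join on id=5 -> c36 (id 5, reply_to=4, lvl 3).
Iteration 4: join on id=4 -> c5 (id 4, reply_to=3, lvl 4).
Iteration 5: join on id=3 -> c9 (id 3, reply_to=1, lvl 5).
Iteration 6: join on id=1 -> c32 (id 1, reply_to=NULL, lvl 6).
Iteration 7: reply_to is NULL; no match; recursion stops.
Total rows emitted: 7.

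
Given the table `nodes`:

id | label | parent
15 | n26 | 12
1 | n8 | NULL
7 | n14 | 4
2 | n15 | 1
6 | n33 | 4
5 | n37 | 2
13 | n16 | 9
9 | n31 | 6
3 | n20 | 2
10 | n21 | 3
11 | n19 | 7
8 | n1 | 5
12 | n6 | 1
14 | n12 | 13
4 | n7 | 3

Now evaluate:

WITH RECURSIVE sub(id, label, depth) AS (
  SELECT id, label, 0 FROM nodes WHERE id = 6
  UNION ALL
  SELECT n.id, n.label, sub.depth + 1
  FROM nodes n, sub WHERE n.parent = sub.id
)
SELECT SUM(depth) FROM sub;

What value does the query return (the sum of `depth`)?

Base: id=6 (n33) at depth 0.
Iteration 1: rows with parent in {6} -> n31 (id 9, depth 1).
Iteration 2: rows with parent in {9} -> n16 (id 13, depth 2).
Iteration 3: rows with parent in {13} -> n12 (id 14, depth 3).
Iteration 4: no rows with parent in {14}; recursion stops.
SUM(depth) = 0 + 1 + 2 + 3 = 6.

6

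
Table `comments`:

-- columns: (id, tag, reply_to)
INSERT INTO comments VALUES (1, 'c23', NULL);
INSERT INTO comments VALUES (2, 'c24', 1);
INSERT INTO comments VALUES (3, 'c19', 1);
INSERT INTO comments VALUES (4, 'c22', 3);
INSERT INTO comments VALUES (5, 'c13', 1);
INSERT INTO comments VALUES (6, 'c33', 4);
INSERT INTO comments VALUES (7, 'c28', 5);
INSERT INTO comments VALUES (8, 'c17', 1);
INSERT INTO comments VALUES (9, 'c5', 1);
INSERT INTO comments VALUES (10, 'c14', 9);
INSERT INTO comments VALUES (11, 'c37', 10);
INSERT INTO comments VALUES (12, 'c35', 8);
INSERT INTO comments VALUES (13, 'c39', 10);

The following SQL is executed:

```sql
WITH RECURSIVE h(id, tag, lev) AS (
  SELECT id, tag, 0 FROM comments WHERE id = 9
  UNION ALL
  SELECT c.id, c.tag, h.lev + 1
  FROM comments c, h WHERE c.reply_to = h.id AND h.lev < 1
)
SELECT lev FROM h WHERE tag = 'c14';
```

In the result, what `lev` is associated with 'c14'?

1

Base: id=9 (c5) at lev 0.
Iteration 1: rows with reply_to in {9} -> c14 (id 10, lev 1).
Iteration 2: lev < 1 fails for all current rows; recursion stops.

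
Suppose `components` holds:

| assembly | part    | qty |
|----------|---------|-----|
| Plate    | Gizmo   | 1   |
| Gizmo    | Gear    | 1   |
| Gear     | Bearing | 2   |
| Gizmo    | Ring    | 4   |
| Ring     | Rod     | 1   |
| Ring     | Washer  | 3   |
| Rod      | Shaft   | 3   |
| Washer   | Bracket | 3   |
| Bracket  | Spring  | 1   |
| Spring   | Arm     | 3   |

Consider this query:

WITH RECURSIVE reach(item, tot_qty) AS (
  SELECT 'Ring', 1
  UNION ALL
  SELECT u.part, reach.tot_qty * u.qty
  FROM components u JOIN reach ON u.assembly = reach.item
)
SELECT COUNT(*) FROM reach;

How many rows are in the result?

Base: (Ring, tot_qty=1).
Iteration 1: components of {Ring} -> Rod = 1*1 = 1, Washer = 1*3 = 3.
Iteration 2: components of {Rod,Washer} -> Bracket = 3*3 = 9, Shaft = 1*3 = 3.
Iteration 3: components of {Bracket,Shaft} -> Spring = 9*1 = 9.
Iteration 4: components of {Spring} -> Arm = 9*3 = 27.
Iteration 5: no further components; recursion stops.
Total rows emitted: 7.

7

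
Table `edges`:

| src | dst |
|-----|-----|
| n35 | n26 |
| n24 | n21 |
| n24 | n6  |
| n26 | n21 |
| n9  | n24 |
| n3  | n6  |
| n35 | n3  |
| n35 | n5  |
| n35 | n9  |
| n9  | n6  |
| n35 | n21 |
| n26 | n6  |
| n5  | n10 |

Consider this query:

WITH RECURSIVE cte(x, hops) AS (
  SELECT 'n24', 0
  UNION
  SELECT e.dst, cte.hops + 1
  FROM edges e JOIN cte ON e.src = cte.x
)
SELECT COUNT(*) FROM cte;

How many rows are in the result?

3

Base: (n24, hops=0).
Iteration 1: edges from {n24} -> (n21, hops=1), (n6, hops=1).
Iteration 2: no outgoing edges from {n21,n6}; recursion stops.
Total rows emitted: 3.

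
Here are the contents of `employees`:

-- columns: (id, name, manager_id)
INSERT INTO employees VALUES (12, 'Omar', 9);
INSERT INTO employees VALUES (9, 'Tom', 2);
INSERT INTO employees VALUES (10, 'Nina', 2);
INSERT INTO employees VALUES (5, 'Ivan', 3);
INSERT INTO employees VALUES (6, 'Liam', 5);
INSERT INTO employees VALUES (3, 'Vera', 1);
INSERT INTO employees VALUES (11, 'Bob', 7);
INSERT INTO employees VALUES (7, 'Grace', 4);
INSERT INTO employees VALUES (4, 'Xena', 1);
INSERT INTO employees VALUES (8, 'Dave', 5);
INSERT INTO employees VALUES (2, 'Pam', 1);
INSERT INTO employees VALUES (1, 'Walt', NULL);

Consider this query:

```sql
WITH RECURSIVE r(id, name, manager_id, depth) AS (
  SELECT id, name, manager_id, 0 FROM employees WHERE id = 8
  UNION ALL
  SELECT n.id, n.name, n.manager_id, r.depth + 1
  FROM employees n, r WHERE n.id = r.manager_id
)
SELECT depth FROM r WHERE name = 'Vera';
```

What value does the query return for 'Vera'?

Base: id=8 (Dave), manager_id=5, depth 0.
Iteration 1: join on id=5 -> Ivan (id 5, manager_id=3, depth 1).
Iteration 2: join on id=3 -> Vera (id 3, manager_id=1, depth 2).
Iteration 3: join on id=1 -> Walt (id 1, manager_id=NULL, depth 3).
Iteration 4: manager_id is NULL; no match; recursion stops.

2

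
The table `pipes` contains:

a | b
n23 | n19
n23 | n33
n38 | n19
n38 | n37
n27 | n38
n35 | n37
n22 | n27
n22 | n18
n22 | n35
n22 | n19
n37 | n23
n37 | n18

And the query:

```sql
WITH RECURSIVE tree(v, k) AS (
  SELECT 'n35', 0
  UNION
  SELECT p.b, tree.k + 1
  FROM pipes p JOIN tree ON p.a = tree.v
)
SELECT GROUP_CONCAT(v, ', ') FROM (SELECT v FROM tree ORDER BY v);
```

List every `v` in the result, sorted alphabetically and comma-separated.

n18, n19, n23, n33, n35, n37

Base: (n35, k=0).
Iteration 1: edges from {n35} -> (n37, k=1).
Iteration 2: edges from {n37} -> (n18, k=2), (n23, k=2).
Iteration 3: edges from {n18,n23} -> (n19, k=3), (n33, k=3).
Iteration 4: no outgoing edges from {n19,n33}; recursion stops.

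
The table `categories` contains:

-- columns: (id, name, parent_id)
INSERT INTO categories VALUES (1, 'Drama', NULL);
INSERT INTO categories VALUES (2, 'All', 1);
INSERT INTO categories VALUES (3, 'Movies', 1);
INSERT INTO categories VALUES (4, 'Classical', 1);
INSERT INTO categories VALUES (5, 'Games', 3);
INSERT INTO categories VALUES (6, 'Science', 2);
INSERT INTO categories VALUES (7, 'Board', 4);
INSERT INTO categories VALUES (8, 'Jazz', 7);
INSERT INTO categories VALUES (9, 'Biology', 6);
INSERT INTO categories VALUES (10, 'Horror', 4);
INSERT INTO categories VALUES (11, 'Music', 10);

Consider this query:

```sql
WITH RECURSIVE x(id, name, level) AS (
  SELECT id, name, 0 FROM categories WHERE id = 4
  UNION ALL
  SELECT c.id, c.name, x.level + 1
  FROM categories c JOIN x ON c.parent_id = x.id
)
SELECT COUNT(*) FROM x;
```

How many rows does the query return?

Base: id=4 (Classical) at level 0.
Iteration 1: rows with parent_id in {4} -> Board (id 7, level 1), Horror (id 10, level 1).
Iteration 2: rows with parent_id in {7,10} -> Jazz (id 8, level 2), Music (id 11, level 2).
Iteration 3: no rows with parent_id in {8,11}; recursion stops.
Total rows emitted: 5.

5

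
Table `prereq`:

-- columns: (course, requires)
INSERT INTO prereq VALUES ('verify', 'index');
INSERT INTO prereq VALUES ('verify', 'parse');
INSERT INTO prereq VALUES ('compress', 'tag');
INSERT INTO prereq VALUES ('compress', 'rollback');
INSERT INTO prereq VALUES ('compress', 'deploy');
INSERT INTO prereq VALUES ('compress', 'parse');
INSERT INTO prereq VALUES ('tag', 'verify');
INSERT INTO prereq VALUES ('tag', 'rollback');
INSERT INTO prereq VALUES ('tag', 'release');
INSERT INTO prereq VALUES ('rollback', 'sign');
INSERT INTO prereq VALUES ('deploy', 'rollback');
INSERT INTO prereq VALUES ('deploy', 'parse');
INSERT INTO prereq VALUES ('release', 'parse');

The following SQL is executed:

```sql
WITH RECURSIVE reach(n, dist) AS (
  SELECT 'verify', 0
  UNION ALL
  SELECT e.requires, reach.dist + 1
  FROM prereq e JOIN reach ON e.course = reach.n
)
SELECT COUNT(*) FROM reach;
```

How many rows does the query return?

Base: (verify, dist=0).
Iteration 1: edges from {verify} -> (index, dist=1), (parse, dist=1).
Iteration 2: no outgoing edges from {index,parse}; recursion stops.
Total rows emitted: 3.

3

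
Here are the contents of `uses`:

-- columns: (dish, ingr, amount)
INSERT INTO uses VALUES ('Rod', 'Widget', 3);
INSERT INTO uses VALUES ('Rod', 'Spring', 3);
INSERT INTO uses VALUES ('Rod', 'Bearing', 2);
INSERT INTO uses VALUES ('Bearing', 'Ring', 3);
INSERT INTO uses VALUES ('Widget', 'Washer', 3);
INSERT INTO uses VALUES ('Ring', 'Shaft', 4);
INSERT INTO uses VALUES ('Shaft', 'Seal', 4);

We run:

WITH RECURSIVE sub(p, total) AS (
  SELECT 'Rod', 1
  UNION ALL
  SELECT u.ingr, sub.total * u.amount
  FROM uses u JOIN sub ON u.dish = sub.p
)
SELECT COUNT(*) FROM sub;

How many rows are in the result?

8

Base: (Rod, total=1).
Iteration 1: components of {Rod} -> Bearing = 1*2 = 2, Spring = 1*3 = 3, Widget = 1*3 = 3.
Iteration 2: components of {Bearing,Spring,Widget} -> Ring = 2*3 = 6, Washer = 3*3 = 9.
Iteration 3: components of {Ring,Washer} -> Shaft = 6*4 = 24.
Iteration 4: components of {Shaft} -> Seal = 24*4 = 96.
Iteration 5: no further components; recursion stops.
Total rows emitted: 8.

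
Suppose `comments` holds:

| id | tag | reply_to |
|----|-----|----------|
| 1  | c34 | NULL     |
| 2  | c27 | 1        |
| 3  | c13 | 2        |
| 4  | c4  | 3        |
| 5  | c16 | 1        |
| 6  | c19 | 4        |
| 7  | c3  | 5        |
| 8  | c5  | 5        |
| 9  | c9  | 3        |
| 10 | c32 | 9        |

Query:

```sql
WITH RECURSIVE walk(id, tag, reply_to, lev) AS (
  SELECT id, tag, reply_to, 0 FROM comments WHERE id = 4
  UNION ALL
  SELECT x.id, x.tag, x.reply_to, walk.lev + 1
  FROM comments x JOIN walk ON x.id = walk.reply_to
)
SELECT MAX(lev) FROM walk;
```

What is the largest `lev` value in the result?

3

Base: id=4 (c4), reply_to=3, lev 0.
Iteration 1: join on id=3 -> c13 (id 3, reply_to=2, lev 1).
Iteration 2: join on id=2 -> c27 (id 2, reply_to=1, lev 2).
Iteration 3: join on id=1 -> c34 (id 1, reply_to=NULL, lev 3).
Iteration 4: reply_to is NULL; no match; recursion stops.
lev values: 0, 1, 2, 3; the maximum is 3.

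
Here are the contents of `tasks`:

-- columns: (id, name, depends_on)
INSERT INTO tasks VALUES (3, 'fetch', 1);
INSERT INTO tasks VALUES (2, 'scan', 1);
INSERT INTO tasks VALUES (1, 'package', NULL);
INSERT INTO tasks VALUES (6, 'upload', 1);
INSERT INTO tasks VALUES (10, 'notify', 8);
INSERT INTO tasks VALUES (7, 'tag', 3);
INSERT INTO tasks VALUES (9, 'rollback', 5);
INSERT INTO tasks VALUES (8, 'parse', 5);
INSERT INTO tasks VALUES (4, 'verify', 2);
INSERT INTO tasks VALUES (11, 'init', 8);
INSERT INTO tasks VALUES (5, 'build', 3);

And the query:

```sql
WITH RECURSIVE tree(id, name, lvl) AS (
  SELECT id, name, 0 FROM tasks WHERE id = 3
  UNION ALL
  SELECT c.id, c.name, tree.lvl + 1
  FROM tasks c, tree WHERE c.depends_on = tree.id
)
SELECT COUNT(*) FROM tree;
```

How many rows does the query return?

Base: id=3 (fetch) at lvl 0.
Iteration 1: rows with depends_on in {3} -> build (id 5, lvl 1), tag (id 7, lvl 1).
Iteration 2: rows with depends_on in {5,7} -> parse (id 8, lvl 2), rollback (id 9, lvl 2).
Iteration 3: rows with depends_on in {8,9} -> notify (id 10, lvl 3), init (id 11, lvl 3).
Iteration 4: no rows with depends_on in {10,11}; recursion stops.
Total rows emitted: 7.

7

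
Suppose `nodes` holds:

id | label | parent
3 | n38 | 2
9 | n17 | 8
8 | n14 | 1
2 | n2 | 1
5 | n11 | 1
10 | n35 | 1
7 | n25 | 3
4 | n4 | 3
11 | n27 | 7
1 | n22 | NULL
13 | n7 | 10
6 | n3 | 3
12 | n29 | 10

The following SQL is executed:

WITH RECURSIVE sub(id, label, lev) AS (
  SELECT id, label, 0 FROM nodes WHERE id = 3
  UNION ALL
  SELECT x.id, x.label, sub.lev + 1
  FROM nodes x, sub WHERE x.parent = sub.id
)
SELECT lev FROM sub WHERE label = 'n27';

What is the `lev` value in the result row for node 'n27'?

Base: id=3 (n38) at lev 0.
Iteration 1: rows with parent in {3} -> n4 (id 4, lev 1), n3 (id 6, lev 1), n25 (id 7, lev 1).
Iteration 2: rows with parent in {4,6,7} -> n27 (id 11, lev 2).
Iteration 3: no rows with parent in {11}; recursion stops.

2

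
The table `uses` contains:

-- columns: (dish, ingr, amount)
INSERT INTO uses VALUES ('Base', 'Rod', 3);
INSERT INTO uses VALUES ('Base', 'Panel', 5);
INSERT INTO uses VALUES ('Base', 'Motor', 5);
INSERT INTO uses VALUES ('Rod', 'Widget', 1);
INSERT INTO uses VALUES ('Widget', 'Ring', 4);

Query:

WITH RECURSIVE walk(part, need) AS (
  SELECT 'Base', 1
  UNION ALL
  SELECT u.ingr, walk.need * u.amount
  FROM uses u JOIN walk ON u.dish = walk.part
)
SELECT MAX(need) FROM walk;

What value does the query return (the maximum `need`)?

12

Base: (Base, need=1).
Iteration 1: components of {Base} -> Motor = 1*5 = 5, Panel = 1*5 = 5, Rod = 1*3 = 3.
Iteration 2: components of {Motor,Panel,Rod} -> Widget = 3*1 = 3.
Iteration 3: components of {Widget} -> Ring = 3*4 = 12.
Iteration 4: no further components; recursion stops.
need values: 1, 3, 5, 5, 3, 12; the maximum is 12.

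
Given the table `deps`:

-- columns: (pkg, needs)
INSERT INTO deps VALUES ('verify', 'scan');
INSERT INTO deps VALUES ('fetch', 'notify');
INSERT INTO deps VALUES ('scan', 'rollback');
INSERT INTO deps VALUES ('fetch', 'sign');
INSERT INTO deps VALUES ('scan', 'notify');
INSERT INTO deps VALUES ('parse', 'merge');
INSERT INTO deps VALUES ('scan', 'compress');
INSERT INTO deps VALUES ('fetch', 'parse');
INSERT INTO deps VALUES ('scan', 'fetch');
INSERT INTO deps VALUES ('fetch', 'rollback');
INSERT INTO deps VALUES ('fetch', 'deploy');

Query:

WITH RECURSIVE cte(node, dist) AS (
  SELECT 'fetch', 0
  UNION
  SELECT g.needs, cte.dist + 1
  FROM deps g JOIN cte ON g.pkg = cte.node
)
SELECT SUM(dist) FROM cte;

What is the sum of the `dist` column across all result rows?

7

Base: (fetch, dist=0).
Iteration 1: edges from {fetch} -> (deploy, dist=1), (notify, dist=1), (parse, dist=1), (rollback, dist=1), (sign, dist=1).
Iteration 2: edges from {deploy,notify,parse,rollback,sign} -> (merge, dist=2).
Iteration 3: no outgoing edges from {merge}; recursion stops.
SUM(dist) = 0 + 1 + 1 + 1 + 1 + 1 + 2 = 7.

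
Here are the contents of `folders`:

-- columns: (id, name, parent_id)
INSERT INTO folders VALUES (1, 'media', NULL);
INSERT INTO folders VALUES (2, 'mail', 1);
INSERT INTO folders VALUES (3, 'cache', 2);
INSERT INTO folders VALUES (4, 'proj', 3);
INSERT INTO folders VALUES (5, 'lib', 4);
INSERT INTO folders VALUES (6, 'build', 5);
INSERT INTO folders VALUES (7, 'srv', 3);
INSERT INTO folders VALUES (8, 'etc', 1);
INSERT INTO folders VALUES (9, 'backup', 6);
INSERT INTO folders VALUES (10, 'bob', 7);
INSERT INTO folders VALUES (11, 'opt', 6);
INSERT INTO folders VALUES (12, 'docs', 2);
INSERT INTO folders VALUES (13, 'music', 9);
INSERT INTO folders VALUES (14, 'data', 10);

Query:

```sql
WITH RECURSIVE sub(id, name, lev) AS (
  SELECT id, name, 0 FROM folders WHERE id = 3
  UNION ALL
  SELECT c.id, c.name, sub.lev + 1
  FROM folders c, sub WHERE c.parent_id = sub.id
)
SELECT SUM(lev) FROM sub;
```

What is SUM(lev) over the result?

25

Base: id=3 (cache) at lev 0.
Iteration 1: rows with parent_id in {3} -> proj (id 4, lev 1), srv (id 7, lev 1).
Iteration 2: rows with parent_id in {4,7} -> lib (id 5, lev 2), bob (id 10, lev 2).
Iteration 3: rows with parent_id in {5,10} -> build (id 6, lev 3), data (id 14, lev 3).
Iteration 4: rows with parent_id in {6,14} -> backup (id 9, lev 4), opt (id 11, lev 4).
Iteration 5: rows with parent_id in {9,11} -> music (id 13, lev 5).
Iteration 6: no rows with parent_id in {13}; recursion stops.
SUM(lev) = 0 + 1 + 1 + 2 + 2 + 3 + 3 + 4 + 4 + 5 = 25.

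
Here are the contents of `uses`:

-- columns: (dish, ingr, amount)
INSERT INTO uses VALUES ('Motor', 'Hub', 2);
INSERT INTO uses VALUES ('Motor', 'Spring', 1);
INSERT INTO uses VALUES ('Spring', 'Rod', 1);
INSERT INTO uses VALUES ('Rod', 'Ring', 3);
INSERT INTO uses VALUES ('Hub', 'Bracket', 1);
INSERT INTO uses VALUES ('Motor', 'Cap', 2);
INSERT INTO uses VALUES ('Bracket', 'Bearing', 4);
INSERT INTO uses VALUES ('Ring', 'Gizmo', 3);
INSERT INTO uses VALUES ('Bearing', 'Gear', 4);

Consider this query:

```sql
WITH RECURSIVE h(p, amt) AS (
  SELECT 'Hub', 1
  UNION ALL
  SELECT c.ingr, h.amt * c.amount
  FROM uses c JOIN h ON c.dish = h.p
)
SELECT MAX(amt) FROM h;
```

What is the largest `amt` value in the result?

16

Base: (Hub, amt=1).
Iteration 1: components of {Hub} -> Bracket = 1*1 = 1.
Iteration 2: components of {Bracket} -> Bearing = 1*4 = 4.
Iteration 3: components of {Bearing} -> Gear = 4*4 = 16.
Iteration 4: no further components; recursion stops.
amt values: 1, 1, 4, 16; the maximum is 16.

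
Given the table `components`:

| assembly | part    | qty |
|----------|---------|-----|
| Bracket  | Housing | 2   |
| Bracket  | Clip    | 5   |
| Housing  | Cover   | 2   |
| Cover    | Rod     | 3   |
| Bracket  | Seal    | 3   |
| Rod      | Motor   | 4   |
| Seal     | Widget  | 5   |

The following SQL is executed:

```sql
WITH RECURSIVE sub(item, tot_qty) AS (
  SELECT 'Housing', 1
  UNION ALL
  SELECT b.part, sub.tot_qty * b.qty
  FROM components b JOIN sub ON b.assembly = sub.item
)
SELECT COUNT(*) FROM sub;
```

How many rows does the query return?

4

Base: (Housing, tot_qty=1).
Iteration 1: components of {Housing} -> Cover = 1*2 = 2.
Iteration 2: components of {Cover} -> Rod = 2*3 = 6.
Iteration 3: components of {Rod} -> Motor = 6*4 = 24.
Iteration 4: no further components; recursion stops.
Total rows emitted: 4.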